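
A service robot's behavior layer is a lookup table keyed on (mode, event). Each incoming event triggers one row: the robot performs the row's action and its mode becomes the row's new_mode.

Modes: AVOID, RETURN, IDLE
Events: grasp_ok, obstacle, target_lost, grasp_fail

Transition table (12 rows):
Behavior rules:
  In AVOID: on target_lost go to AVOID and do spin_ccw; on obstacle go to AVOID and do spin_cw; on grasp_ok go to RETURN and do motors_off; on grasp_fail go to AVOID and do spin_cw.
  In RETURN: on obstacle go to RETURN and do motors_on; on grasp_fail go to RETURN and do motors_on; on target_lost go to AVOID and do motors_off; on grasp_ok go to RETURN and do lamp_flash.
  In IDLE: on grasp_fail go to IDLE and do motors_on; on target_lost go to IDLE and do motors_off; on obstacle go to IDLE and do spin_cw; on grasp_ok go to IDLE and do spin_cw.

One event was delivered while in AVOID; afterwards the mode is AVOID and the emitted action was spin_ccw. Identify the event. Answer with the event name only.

target_lost

try grasp_ok: (AVOID, grasp_ok) → (RETURN, motors_off)
try obstacle: (AVOID, obstacle) → (AVOID, spin_cw)
try target_lost: (AVOID, target_lost) → (AVOID, spin_ccw)  ← matches
try grasp_fail: (AVOID, grasp_fail) → (AVOID, spin_cw)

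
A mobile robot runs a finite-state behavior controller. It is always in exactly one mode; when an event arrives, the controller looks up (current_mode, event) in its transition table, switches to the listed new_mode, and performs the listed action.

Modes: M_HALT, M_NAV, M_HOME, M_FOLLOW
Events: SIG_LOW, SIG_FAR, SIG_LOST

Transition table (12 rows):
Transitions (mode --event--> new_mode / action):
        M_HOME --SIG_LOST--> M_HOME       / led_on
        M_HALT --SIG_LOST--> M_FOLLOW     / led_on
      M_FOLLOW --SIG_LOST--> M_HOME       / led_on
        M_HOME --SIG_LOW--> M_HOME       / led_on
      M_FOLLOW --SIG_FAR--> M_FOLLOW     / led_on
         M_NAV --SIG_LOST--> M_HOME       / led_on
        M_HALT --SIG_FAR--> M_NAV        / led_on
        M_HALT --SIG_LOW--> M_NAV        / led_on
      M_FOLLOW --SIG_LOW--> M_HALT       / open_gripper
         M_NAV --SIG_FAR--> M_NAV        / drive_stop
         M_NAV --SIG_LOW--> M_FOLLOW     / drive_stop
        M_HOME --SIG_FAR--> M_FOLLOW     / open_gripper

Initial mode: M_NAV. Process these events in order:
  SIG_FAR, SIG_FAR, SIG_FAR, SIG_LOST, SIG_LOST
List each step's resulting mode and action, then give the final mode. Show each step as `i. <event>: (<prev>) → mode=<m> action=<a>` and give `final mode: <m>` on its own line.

final mode: M_HOME

1. SIG_FAR: (M_NAV) → mode=M_NAV action=drive_stop
2. SIG_FAR: (M_NAV) → mode=M_NAV action=drive_stop
3. SIG_FAR: (M_NAV) → mode=M_NAV action=drive_stop
4. SIG_LOST: (M_NAV) → mode=M_HOME action=led_on
5. SIG_LOST: (M_HOME) → mode=M_HOME action=led_on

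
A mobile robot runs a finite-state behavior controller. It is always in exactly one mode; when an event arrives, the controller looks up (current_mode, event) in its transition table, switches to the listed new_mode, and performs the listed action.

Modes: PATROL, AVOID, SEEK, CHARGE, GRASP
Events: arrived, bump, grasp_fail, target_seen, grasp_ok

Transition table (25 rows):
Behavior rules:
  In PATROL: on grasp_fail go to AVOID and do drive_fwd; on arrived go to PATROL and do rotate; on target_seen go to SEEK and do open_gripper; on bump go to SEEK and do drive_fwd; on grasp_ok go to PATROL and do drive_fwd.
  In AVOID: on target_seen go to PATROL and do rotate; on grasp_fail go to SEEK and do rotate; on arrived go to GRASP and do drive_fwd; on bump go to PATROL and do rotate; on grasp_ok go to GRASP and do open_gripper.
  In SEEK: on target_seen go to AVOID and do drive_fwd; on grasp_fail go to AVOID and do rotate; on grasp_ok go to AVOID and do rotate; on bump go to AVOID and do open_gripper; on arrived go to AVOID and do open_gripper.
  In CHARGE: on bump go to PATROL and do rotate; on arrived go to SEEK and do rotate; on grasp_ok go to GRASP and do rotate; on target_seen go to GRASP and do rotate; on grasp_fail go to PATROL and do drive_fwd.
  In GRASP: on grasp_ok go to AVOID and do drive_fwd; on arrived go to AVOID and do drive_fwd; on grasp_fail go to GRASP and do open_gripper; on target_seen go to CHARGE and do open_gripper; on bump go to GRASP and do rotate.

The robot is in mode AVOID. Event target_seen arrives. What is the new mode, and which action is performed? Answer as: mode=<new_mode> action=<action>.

current mode = AVOID; filter table to that mode:
  (AVOID, target_seen) → (PATROL, rotate)  ← event matches
  (AVOID, grasp_fail) → (SEEK, rotate)
  (AVOID, arrived) → (GRASP, drive_fwd)
  (AVOID, bump) → (PATROL, rotate)
  (AVOID, grasp_ok) → (GRASP, open_gripper)
event = target_seen selects (PATROL, rotate)

mode=PATROL action=rotate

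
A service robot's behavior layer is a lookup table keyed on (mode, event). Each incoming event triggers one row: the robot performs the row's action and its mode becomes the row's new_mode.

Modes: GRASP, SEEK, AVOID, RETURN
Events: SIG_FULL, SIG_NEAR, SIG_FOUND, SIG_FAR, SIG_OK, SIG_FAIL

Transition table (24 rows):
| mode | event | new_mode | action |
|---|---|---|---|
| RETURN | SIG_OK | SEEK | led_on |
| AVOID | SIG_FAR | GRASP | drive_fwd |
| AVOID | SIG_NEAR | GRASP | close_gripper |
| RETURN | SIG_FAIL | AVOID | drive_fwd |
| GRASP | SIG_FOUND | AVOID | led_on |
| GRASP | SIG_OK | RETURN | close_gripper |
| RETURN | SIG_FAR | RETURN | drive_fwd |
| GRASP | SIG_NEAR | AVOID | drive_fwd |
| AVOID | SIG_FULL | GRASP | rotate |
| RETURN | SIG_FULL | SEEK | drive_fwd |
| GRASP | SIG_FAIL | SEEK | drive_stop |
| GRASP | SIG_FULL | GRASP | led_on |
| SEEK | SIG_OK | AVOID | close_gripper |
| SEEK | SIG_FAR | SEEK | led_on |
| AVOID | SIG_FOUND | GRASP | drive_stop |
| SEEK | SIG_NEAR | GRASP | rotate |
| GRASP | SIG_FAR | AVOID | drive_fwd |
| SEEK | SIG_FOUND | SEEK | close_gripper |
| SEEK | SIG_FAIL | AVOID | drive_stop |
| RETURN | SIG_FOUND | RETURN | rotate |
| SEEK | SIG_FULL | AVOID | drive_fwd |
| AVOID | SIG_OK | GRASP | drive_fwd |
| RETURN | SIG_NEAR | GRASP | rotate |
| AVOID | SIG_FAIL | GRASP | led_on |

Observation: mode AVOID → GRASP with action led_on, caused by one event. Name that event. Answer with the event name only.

try SIG_FULL: (AVOID, SIG_FULL) → (GRASP, rotate)
try SIG_NEAR: (AVOID, SIG_NEAR) → (GRASP, close_gripper)
try SIG_FOUND: (AVOID, SIG_FOUND) → (GRASP, drive_stop)
try SIG_FAR: (AVOID, SIG_FAR) → (GRASP, drive_fwd)
try SIG_OK: (AVOID, SIG_OK) → (GRASP, drive_fwd)
try SIG_FAIL: (AVOID, SIG_FAIL) → (GRASP, led_on)  ← matches

SIG_FAIL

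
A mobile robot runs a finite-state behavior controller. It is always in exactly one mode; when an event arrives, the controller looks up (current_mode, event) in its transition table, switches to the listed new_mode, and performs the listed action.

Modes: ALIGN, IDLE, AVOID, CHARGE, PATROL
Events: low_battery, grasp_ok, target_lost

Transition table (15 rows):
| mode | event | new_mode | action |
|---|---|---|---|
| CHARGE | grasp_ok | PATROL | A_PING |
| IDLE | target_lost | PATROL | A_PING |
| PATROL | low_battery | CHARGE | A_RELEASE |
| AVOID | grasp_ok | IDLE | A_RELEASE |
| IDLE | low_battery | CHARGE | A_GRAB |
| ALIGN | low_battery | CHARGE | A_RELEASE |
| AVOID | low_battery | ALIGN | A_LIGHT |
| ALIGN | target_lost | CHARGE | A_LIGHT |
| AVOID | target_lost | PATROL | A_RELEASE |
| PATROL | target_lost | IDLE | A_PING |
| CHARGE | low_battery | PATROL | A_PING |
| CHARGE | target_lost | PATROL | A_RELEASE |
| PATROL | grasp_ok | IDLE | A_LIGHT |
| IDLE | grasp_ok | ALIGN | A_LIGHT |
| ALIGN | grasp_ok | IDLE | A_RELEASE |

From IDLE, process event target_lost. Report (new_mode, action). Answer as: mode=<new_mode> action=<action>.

current mode = IDLE; filter table to that mode:
  (IDLE, target_lost) → (PATROL, A_PING)  ← event matches
  (IDLE, low_battery) → (CHARGE, A_GRAB)
  (IDLE, grasp_ok) → (ALIGN, A_LIGHT)
event = target_lost selects (PATROL, A_PING)

mode=PATROL action=A_PING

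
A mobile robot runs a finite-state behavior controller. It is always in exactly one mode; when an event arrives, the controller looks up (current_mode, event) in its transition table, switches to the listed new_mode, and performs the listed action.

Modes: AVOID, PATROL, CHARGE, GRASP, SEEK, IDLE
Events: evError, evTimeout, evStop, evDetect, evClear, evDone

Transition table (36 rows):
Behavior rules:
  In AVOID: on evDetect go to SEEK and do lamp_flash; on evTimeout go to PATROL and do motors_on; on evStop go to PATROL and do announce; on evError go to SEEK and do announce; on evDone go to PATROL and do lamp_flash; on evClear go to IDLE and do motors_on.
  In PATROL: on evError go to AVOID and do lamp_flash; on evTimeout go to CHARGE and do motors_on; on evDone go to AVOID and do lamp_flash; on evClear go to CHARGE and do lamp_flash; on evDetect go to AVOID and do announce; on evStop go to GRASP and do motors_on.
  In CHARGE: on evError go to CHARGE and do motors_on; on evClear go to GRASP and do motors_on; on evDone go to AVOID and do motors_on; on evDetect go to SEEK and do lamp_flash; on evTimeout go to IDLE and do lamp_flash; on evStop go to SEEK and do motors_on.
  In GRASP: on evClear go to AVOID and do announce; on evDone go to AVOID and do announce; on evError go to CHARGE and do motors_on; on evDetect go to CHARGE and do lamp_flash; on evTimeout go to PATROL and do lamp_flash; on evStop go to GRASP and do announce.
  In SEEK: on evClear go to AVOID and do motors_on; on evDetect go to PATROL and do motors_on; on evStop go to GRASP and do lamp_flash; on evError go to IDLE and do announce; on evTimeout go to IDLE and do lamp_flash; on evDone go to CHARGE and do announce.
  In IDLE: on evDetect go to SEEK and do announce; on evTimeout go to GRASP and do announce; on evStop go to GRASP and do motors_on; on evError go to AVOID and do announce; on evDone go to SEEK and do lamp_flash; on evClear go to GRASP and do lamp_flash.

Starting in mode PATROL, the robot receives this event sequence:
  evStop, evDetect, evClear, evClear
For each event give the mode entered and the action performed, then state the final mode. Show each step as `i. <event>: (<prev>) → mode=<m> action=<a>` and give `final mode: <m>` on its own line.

1. evStop: (PATROL) → mode=GRASP action=motors_on
2. evDetect: (GRASP) → mode=CHARGE action=lamp_flash
3. evClear: (CHARGE) → mode=GRASP action=motors_on
4. evClear: (GRASP) → mode=AVOID action=announce

final mode: AVOID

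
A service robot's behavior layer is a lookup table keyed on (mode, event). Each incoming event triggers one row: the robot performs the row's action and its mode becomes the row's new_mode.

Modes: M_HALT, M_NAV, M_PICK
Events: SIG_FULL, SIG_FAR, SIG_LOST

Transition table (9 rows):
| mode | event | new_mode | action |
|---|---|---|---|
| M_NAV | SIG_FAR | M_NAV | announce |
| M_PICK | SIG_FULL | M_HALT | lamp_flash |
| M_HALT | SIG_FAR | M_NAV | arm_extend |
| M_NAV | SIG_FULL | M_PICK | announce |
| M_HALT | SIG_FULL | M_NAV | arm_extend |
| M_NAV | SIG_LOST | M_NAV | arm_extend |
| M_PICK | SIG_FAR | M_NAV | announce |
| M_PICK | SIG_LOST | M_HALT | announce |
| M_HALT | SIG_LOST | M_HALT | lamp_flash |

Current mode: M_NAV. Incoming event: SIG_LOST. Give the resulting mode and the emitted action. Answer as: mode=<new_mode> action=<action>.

mode=M_NAV action=arm_extend

current mode = M_NAV; filter table to that mode:
  (M_NAV, SIG_FAR) → (M_NAV, announce)
  (M_NAV, SIG_FULL) → (M_PICK, announce)
  (M_NAV, SIG_LOST) → (M_NAV, arm_extend)  ← event matches
event = SIG_LOST selects (M_NAV, arm_extend)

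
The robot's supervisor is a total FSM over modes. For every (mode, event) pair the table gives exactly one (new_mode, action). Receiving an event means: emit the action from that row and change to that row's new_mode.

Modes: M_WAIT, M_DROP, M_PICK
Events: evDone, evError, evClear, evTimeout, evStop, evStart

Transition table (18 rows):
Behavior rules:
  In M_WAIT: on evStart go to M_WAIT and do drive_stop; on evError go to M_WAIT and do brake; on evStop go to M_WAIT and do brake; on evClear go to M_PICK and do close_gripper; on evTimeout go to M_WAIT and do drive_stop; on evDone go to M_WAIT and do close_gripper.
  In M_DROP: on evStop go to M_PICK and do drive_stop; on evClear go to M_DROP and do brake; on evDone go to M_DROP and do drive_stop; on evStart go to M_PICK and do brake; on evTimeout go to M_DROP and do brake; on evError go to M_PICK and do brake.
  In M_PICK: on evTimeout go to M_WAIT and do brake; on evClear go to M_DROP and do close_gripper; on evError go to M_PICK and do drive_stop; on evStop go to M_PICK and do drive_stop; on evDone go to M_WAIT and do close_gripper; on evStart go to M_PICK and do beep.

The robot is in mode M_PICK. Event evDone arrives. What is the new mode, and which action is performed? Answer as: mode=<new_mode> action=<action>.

mode=M_WAIT action=close_gripper

current mode = M_PICK; filter table to that mode:
  (M_PICK, evTimeout) → (M_WAIT, brake)
  (M_PICK, evClear) → (M_DROP, close_gripper)
  (M_PICK, evError) → (M_PICK, drive_stop)
  (M_PICK, evStop) → (M_PICK, drive_stop)
  (M_PICK, evDone) → (M_WAIT, close_gripper)  ← event matches
  (M_PICK, evStart) → (M_PICK, beep)
event = evDone selects (M_WAIT, close_gripper)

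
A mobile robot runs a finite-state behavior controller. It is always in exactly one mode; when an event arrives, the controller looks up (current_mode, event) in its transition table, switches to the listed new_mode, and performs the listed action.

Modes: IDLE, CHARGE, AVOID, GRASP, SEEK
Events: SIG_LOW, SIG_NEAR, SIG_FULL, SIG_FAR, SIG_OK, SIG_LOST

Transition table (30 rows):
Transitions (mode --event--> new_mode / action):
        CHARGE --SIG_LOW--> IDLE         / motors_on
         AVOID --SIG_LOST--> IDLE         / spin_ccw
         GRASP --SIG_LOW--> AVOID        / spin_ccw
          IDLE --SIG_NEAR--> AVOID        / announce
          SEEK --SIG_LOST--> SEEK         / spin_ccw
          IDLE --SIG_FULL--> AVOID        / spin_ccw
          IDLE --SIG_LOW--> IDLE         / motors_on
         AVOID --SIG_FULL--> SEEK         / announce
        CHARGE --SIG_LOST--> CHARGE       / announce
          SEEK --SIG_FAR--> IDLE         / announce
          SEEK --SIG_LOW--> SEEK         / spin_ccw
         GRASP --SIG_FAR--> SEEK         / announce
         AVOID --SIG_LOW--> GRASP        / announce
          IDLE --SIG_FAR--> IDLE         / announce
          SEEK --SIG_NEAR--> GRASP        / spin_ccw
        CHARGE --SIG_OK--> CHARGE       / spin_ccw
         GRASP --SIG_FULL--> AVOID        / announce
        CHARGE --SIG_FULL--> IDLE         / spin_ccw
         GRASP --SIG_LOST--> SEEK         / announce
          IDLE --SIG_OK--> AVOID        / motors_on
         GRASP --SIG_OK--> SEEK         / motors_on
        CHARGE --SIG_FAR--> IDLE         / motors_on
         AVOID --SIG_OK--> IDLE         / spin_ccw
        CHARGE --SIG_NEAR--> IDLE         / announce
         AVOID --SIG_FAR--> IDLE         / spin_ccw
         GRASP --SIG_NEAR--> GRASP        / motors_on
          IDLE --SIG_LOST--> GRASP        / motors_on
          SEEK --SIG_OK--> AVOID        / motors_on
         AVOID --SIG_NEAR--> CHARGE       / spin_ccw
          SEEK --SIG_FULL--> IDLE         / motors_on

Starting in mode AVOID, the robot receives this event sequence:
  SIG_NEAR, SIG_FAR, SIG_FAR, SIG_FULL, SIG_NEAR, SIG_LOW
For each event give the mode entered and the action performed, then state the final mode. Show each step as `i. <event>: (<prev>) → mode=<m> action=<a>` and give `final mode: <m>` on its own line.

final mode: IDLE

1. SIG_NEAR: (AVOID) → mode=CHARGE action=spin_ccw
2. SIG_FAR: (CHARGE) → mode=IDLE action=motors_on
3. SIG_FAR: (IDLE) → mode=IDLE action=announce
4. SIG_FULL: (IDLE) → mode=AVOID action=spin_ccw
5. SIG_NEAR: (AVOID) → mode=CHARGE action=spin_ccw
6. SIG_LOW: (CHARGE) → mode=IDLE action=motors_on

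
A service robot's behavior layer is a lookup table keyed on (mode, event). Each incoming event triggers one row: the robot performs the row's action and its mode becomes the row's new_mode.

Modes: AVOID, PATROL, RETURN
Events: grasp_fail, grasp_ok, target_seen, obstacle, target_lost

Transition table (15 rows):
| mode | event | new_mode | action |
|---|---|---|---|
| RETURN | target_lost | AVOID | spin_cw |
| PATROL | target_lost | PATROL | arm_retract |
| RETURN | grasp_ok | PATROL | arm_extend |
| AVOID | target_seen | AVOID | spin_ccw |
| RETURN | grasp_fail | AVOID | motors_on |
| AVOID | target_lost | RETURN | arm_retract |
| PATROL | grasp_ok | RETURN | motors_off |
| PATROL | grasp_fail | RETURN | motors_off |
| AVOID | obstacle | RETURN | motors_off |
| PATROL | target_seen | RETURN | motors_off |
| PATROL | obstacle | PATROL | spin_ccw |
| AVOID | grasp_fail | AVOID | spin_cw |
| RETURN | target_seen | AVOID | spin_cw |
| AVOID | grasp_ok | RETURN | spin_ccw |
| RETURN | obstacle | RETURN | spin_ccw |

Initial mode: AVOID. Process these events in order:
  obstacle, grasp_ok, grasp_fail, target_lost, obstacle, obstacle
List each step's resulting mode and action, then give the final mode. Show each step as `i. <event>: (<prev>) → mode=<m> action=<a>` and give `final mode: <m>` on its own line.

final mode: RETURN

1. obstacle: (AVOID) → mode=RETURN action=motors_off
2. grasp_ok: (RETURN) → mode=PATROL action=arm_extend
3. grasp_fail: (PATROL) → mode=RETURN action=motors_off
4. target_lost: (RETURN) → mode=AVOID action=spin_cw
5. obstacle: (AVOID) → mode=RETURN action=motors_off
6. obstacle: (RETURN) → mode=RETURN action=spin_ccw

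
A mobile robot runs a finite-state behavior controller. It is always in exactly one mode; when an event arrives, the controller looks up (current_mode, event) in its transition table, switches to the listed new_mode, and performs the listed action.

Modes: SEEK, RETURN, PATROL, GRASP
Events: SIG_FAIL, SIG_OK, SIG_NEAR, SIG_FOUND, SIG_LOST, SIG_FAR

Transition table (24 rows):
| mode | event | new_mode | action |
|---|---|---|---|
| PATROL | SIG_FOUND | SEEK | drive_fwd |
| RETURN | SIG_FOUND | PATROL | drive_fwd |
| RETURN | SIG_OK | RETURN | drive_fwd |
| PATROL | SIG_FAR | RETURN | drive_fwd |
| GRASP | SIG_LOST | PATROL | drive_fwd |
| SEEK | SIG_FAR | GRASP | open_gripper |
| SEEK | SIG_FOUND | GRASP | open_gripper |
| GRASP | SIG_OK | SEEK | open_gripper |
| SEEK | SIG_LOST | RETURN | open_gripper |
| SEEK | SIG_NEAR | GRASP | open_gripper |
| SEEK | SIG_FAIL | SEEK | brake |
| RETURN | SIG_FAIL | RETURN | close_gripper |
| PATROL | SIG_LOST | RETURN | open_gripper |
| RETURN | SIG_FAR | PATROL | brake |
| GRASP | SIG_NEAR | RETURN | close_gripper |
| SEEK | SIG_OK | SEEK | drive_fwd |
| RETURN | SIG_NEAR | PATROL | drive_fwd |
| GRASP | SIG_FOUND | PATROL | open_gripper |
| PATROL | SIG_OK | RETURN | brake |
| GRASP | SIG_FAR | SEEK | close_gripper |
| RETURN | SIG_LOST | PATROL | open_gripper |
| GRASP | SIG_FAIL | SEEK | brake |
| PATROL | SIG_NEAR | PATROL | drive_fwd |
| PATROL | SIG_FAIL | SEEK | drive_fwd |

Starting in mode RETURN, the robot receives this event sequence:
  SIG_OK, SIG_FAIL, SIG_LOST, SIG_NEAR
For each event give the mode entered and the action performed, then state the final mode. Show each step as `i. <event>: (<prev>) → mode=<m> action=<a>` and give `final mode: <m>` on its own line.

final mode: PATROL

1. SIG_OK: (RETURN) → mode=RETURN action=drive_fwd
2. SIG_FAIL: (RETURN) → mode=RETURN action=close_gripper
3. SIG_LOST: (RETURN) → mode=PATROL action=open_gripper
4. SIG_NEAR: (PATROL) → mode=PATROL action=drive_fwd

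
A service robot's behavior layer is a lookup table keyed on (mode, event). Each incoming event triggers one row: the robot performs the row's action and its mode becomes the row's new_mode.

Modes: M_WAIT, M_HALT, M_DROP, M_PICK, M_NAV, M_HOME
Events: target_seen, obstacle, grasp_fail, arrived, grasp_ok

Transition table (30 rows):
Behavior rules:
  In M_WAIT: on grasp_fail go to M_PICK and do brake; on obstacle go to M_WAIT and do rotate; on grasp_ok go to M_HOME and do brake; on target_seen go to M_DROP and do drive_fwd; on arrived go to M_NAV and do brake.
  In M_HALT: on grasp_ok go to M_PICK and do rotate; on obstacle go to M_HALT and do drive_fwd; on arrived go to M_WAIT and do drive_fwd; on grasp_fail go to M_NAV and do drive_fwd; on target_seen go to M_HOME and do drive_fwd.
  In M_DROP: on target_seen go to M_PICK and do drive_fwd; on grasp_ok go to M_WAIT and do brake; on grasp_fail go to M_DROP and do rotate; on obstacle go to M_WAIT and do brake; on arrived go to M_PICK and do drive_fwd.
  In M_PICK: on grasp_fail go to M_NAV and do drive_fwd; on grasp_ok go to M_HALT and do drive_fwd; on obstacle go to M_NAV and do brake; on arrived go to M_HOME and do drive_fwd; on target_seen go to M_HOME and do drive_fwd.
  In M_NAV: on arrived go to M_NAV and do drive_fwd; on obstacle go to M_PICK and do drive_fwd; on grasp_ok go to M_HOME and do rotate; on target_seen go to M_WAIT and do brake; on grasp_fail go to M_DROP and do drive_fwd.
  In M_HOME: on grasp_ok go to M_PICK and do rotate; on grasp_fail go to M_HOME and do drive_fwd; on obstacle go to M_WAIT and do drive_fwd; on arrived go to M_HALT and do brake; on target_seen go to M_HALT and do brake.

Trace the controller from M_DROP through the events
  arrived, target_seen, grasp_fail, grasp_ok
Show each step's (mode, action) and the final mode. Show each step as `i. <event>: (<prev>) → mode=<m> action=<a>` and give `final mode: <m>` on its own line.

1. arrived: (M_DROP) → mode=M_PICK action=drive_fwd
2. target_seen: (M_PICK) → mode=M_HOME action=drive_fwd
3. grasp_fail: (M_HOME) → mode=M_HOME action=drive_fwd
4. grasp_ok: (M_HOME) → mode=M_PICK action=rotate

final mode: M_PICK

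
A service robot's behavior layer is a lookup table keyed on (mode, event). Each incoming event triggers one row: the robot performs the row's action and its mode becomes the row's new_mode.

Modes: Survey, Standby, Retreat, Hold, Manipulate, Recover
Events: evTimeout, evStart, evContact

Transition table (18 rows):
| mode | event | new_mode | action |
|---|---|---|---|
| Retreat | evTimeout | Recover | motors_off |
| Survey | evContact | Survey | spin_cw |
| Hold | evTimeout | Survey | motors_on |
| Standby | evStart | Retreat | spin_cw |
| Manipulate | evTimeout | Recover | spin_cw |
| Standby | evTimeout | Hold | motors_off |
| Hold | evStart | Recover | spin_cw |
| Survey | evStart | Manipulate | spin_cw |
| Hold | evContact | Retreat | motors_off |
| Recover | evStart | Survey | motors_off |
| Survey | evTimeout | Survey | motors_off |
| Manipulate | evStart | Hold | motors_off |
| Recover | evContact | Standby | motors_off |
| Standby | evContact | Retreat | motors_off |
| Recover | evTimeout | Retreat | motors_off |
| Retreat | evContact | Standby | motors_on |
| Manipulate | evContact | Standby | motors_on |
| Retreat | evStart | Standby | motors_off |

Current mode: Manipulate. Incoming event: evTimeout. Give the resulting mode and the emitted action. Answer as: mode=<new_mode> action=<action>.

mode=Recover action=spin_cw

current mode = Manipulate; filter table to that mode:
  (Manipulate, evTimeout) → (Recover, spin_cw)  ← event matches
  (Manipulate, evStart) → (Hold, motors_off)
  (Manipulate, evContact) → (Standby, motors_on)
event = evTimeout selects (Recover, spin_cw)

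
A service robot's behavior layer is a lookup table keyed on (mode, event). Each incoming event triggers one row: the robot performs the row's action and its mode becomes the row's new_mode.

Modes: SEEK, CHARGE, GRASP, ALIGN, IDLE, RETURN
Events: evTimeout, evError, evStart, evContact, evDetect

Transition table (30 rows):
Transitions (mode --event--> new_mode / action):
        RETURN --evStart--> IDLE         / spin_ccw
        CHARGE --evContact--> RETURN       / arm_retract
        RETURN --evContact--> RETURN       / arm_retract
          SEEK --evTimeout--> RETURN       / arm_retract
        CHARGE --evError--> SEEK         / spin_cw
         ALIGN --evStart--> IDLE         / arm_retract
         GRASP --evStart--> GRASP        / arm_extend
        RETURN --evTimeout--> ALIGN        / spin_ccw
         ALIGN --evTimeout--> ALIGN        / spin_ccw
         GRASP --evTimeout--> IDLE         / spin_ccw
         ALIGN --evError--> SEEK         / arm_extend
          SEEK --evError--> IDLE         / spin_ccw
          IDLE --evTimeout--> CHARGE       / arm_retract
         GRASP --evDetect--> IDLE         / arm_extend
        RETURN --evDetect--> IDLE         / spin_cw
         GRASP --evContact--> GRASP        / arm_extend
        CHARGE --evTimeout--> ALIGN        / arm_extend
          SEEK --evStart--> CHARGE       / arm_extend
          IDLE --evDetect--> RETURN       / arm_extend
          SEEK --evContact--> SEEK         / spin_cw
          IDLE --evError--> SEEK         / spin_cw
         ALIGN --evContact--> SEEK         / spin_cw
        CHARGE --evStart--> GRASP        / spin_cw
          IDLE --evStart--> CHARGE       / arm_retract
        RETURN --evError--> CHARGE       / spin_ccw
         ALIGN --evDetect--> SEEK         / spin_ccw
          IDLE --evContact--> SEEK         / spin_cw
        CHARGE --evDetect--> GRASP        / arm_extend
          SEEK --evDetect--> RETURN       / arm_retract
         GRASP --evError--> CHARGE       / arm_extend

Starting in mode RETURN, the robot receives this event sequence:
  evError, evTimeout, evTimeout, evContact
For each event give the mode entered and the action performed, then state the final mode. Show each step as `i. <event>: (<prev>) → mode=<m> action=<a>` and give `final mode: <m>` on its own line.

final mode: SEEK

1. evError: (RETURN) → mode=CHARGE action=spin_ccw
2. evTimeout: (CHARGE) → mode=ALIGN action=arm_extend
3. evTimeout: (ALIGN) → mode=ALIGN action=spin_ccw
4. evContact: (ALIGN) → mode=SEEK action=spin_cw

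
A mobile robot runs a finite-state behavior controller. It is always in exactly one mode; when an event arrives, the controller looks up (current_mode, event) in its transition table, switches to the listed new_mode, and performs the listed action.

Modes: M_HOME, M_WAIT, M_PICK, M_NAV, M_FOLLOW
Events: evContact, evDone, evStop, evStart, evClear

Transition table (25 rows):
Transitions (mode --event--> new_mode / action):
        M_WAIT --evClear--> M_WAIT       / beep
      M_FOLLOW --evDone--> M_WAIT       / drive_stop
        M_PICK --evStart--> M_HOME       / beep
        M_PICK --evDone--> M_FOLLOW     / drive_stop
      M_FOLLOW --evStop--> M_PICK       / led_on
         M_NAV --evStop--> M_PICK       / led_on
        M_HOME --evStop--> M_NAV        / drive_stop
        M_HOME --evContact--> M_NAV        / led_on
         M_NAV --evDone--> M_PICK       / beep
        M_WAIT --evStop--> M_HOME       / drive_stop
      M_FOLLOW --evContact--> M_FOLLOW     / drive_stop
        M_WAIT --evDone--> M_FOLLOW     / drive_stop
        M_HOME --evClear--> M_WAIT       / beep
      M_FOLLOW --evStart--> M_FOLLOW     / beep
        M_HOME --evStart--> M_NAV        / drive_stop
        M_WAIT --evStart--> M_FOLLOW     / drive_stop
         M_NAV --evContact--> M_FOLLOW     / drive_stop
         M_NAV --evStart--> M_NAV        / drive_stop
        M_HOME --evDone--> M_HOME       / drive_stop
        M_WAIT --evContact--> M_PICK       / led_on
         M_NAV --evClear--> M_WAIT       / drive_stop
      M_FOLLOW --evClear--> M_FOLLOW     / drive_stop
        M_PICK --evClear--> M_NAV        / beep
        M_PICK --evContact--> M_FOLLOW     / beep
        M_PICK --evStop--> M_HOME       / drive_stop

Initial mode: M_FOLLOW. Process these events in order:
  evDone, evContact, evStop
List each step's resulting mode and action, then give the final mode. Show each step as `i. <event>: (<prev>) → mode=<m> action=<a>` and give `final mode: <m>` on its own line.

final mode: M_HOME

1. evDone: (M_FOLLOW) → mode=M_WAIT action=drive_stop
2. evContact: (M_WAIT) → mode=M_PICK action=led_on
3. evStop: (M_PICK) → mode=M_HOME action=drive_stop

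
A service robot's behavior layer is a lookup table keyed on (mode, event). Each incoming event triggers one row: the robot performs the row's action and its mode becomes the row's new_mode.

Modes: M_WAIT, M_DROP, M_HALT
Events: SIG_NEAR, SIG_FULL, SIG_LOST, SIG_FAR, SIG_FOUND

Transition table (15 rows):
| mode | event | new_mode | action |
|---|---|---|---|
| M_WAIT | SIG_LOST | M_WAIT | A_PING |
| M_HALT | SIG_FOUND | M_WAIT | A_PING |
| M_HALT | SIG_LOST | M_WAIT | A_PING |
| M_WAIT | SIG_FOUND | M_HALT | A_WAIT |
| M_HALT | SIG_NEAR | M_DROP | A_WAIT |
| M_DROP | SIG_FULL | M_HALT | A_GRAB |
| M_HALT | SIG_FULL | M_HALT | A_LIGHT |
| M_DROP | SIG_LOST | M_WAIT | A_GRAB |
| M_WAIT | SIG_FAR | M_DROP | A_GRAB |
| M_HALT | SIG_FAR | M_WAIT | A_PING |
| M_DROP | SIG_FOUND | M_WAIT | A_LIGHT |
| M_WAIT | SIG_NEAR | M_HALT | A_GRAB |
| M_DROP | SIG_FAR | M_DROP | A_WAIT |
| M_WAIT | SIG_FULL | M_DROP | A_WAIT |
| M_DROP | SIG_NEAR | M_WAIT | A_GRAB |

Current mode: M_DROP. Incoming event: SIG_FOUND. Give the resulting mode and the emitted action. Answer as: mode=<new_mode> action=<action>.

mode=M_WAIT action=A_LIGHT

current mode = M_DROP; filter table to that mode:
  (M_DROP, SIG_FULL) → (M_HALT, A_GRAB)
  (M_DROP, SIG_LOST) → (M_WAIT, A_GRAB)
  (M_DROP, SIG_FOUND) → (M_WAIT, A_LIGHT)  ← event matches
  (M_DROP, SIG_FAR) → (M_DROP, A_WAIT)
  (M_DROP, SIG_NEAR) → (M_WAIT, A_GRAB)
event = SIG_FOUND selects (M_WAIT, A_LIGHT)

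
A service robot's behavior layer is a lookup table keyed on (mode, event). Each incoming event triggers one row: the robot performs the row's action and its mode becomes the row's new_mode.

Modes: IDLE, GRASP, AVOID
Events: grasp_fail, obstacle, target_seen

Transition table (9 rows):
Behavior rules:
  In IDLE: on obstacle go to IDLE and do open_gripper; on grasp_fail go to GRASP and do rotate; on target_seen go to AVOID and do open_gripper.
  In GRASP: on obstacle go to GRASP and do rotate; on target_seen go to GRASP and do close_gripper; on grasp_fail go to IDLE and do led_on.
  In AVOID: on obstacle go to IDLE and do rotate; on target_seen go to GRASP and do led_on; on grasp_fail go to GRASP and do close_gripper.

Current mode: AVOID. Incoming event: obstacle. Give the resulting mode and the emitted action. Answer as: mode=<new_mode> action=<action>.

mode=IDLE action=rotate

current mode = AVOID; filter table to that mode:
  (AVOID, obstacle) → (IDLE, rotate)  ← event matches
  (AVOID, target_seen) → (GRASP, led_on)
  (AVOID, grasp_fail) → (GRASP, close_gripper)
event = obstacle selects (IDLE, rotate)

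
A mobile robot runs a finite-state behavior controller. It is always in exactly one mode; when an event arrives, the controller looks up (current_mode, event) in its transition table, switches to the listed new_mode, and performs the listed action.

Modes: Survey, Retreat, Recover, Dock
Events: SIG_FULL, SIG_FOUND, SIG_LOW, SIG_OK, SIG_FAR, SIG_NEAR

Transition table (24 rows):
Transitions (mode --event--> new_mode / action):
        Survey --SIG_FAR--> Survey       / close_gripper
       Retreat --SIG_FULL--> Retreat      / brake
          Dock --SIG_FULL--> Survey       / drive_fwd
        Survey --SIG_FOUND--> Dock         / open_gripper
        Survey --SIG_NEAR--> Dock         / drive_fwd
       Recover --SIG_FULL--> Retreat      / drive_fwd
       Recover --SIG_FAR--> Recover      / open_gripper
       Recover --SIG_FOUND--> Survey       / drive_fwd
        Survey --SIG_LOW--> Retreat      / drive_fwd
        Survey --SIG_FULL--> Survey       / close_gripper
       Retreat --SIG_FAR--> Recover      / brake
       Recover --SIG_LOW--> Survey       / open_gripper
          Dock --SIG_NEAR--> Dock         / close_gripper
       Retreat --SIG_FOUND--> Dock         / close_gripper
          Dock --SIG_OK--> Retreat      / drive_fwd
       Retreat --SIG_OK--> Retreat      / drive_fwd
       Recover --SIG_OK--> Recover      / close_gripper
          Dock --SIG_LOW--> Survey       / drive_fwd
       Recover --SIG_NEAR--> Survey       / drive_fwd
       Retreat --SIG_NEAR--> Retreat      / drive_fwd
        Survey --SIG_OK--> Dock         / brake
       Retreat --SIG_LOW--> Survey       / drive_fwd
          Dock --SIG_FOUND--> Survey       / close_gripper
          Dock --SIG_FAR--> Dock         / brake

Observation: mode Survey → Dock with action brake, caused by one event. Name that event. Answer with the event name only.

SIG_OK

try SIG_FULL: (Survey, SIG_FULL) → (Survey, close_gripper)
try SIG_FOUND: (Survey, SIG_FOUND) → (Dock, open_gripper)
try SIG_LOW: (Survey, SIG_LOW) → (Retreat, drive_fwd)
try SIG_OK: (Survey, SIG_OK) → (Dock, brake)  ← matches
try SIG_FAR: (Survey, SIG_FAR) → (Survey, close_gripper)
try SIG_NEAR: (Survey, SIG_NEAR) → (Dock, drive_fwd)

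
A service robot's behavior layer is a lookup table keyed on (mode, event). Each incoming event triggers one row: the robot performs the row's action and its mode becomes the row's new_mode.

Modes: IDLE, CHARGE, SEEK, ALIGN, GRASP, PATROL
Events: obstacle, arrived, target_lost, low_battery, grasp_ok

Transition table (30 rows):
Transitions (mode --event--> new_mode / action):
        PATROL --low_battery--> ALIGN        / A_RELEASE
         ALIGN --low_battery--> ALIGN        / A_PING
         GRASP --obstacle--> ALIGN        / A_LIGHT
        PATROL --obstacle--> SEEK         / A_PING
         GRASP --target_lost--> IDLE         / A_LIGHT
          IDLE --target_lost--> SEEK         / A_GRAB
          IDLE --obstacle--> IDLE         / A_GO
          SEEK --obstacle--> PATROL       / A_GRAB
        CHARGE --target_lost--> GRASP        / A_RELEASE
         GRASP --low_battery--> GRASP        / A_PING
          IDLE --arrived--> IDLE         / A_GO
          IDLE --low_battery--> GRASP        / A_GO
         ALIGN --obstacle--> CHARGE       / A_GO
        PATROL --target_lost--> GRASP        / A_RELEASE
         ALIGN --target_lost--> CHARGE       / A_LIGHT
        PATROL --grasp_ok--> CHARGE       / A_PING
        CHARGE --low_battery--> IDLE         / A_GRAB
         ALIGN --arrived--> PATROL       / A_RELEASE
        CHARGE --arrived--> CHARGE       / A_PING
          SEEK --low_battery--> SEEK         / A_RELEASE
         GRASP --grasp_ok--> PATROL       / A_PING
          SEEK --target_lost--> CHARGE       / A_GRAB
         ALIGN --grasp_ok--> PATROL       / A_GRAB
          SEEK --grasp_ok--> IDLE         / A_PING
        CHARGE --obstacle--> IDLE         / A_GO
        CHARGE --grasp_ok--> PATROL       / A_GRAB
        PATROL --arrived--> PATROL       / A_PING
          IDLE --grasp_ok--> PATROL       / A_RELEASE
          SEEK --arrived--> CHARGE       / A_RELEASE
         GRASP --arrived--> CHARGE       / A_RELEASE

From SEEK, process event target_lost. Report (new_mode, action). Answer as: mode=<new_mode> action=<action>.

mode=CHARGE action=A_GRAB

current mode = SEEK; filter table to that mode:
  (SEEK, obstacle) → (PATROL, A_GRAB)
  (SEEK, low_battery) → (SEEK, A_RELEASE)
  (SEEK, target_lost) → (CHARGE, A_GRAB)  ← event matches
  (SEEK, grasp_ok) → (IDLE, A_PING)
  (SEEK, arrived) → (CHARGE, A_RELEASE)
event = target_lost selects (CHARGE, A_GRAB)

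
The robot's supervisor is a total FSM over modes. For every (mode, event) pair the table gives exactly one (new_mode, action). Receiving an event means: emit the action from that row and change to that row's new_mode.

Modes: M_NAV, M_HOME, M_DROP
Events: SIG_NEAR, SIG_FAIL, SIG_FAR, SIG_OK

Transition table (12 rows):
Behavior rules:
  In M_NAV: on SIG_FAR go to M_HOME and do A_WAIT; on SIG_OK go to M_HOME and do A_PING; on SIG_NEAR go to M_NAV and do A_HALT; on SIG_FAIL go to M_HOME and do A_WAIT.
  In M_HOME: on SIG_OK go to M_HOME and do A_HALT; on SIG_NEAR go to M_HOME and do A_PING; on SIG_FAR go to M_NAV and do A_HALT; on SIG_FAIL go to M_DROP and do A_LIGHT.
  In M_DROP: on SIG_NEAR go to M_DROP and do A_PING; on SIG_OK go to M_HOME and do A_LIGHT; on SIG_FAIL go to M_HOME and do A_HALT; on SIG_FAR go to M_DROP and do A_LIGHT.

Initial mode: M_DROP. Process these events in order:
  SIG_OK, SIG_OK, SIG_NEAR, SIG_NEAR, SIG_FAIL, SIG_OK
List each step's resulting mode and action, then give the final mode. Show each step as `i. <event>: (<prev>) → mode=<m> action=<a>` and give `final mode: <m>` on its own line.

final mode: M_HOME

1. SIG_OK: (M_DROP) → mode=M_HOME action=A_LIGHT
2. SIG_OK: (M_HOME) → mode=M_HOME action=A_HALT
3. SIG_NEAR: (M_HOME) → mode=M_HOME action=A_PING
4. SIG_NEAR: (M_HOME) → mode=M_HOME action=A_PING
5. SIG_FAIL: (M_HOME) → mode=M_DROP action=A_LIGHT
6. SIG_OK: (M_DROP) → mode=M_HOME action=A_LIGHT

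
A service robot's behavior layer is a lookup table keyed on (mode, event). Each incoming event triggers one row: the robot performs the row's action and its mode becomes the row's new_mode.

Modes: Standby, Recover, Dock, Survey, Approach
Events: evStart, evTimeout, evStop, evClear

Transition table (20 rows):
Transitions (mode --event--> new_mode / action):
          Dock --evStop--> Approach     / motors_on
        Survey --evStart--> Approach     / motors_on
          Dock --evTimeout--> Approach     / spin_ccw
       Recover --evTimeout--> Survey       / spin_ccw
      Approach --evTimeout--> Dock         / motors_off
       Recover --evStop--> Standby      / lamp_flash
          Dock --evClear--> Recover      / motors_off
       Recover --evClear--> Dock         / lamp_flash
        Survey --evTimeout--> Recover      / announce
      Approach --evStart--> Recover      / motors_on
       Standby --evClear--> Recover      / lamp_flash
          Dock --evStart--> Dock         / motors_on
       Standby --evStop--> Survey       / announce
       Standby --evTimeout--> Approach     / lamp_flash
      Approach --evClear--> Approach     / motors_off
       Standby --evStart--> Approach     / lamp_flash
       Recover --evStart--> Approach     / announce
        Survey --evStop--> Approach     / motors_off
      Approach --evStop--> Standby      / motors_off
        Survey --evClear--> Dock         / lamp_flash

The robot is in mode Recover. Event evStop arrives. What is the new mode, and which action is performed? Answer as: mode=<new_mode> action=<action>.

current mode = Recover; filter table to that mode:
  (Recover, evTimeout) → (Survey, spin_ccw)
  (Recover, evStop) → (Standby, lamp_flash)  ← event matches
  (Recover, evClear) → (Dock, lamp_flash)
  (Recover, evStart) → (Approach, announce)
event = evStop selects (Standby, lamp_flash)

mode=Standby action=lamp_flash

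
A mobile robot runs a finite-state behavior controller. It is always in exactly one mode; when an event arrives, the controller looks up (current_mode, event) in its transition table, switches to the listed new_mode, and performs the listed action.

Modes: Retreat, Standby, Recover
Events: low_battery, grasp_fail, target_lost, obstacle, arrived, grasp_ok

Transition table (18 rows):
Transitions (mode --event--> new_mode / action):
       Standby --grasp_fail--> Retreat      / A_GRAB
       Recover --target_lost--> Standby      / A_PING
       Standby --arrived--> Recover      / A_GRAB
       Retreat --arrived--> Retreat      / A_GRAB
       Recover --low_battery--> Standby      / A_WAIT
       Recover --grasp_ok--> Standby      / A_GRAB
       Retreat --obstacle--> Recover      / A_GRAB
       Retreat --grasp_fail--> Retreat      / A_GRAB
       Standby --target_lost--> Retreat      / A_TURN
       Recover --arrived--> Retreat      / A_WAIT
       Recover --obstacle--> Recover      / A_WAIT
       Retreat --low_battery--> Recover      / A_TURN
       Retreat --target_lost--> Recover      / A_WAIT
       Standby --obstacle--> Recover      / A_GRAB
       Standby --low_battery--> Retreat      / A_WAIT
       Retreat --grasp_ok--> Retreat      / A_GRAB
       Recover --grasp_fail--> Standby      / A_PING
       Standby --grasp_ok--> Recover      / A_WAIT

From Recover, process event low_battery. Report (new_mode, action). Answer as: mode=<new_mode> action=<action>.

current mode = Recover; filter table to that mode:
  (Recover, target_lost) → (Standby, A_PING)
  (Recover, low_battery) → (Standby, A_WAIT)  ← event matches
  (Recover, grasp_ok) → (Standby, A_GRAB)
  (Recover, arrived) → (Retreat, A_WAIT)
  (Recover, obstacle) → (Recover, A_WAIT)
  (Recover, grasp_fail) → (Standby, A_PING)
event = low_battery selects (Standby, A_WAIT)

mode=Standby action=A_WAIT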